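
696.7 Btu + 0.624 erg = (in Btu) 696.7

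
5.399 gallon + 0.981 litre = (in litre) 21.42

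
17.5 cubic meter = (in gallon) 4623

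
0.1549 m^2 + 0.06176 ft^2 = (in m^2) 0.1606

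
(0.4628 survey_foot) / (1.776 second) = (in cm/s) 7.943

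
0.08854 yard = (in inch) 3.187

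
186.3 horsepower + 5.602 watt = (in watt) 1.389e+05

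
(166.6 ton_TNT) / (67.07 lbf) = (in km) 2.336e+06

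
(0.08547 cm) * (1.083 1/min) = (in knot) 2.999e-05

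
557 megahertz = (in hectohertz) 5.57e+06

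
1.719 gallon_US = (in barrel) 0.04093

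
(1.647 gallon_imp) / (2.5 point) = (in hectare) 0.000849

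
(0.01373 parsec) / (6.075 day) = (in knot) 1.569e+09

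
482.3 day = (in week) 68.9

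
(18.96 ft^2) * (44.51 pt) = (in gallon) 7.307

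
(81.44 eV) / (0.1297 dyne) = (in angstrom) 0.1006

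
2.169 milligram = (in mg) 2.169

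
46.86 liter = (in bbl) 0.2947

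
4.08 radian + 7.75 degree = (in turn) 0.6709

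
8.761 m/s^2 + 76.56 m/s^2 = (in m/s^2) 85.32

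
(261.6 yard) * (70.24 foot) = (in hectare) 0.5121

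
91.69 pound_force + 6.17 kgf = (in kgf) 47.76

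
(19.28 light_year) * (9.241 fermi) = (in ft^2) 1.814e+04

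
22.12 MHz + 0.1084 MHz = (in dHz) 2.223e+08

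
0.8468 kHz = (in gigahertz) 8.468e-07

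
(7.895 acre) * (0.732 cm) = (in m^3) 233.9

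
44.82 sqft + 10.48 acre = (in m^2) 4.242e+04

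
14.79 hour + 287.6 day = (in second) 2.49e+07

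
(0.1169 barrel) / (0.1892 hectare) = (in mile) 6.104e-09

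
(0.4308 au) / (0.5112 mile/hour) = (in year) 8942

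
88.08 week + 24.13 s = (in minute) 8.878e+05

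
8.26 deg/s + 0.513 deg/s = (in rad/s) 0.1531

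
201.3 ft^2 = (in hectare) 0.00187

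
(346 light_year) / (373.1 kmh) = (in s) 3.158e+16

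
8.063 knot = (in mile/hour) 9.279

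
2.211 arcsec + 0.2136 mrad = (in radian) 0.0002243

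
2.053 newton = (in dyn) 2.053e+05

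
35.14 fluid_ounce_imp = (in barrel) 0.00628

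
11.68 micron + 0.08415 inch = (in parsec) 6.965e-20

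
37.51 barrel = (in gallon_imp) 1312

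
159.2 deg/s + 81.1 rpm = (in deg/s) 645.8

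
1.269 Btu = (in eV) 8.357e+21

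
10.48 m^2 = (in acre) 0.00259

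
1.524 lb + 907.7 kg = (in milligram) 9.084e+08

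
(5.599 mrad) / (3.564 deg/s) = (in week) 1.488e-07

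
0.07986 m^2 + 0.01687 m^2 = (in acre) 2.39e-05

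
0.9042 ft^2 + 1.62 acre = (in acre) 1.62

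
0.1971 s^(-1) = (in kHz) 0.0001971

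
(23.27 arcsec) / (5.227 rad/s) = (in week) 3.569e-11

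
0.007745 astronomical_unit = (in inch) 4.562e+10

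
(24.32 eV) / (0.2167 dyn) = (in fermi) 1798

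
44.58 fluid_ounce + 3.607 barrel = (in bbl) 3.615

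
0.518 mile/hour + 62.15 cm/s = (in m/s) 0.8531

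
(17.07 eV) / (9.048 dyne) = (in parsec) 9.796e-31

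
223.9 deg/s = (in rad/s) 3.908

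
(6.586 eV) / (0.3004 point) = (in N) 9.957e-15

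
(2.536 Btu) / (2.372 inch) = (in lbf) 9984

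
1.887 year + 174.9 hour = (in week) 99.43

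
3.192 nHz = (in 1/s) 3.192e-09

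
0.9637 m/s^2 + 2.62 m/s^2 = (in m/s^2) 3.584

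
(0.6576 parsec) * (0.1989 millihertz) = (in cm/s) 4.036e+14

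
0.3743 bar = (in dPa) 3.743e+05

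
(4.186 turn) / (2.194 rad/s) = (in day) 0.0001387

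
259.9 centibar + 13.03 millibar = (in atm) 2.578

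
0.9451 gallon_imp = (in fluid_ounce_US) 145.3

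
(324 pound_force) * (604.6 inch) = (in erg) 2.213e+11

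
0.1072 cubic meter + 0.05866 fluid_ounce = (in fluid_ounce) 3625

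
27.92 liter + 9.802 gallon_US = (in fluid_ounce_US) 2199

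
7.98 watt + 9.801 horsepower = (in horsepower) 9.812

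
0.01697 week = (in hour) 2.851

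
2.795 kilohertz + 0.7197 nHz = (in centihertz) 2.795e+05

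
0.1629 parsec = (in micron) 5.027e+21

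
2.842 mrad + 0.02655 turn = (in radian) 0.1697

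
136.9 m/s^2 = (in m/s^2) 136.9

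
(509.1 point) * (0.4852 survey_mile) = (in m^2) 140.2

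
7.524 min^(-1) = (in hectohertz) 0.001254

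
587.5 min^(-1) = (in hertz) 9.792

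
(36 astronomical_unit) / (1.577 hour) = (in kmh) 3.415e+09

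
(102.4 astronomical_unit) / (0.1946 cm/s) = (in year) 2.496e+08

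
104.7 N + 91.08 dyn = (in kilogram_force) 10.68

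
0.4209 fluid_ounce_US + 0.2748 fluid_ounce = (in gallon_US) 0.005435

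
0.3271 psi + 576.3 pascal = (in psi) 0.4107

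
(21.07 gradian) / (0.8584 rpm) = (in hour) 0.001023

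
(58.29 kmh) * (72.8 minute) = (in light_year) 7.476e-12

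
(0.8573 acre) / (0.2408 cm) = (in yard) 1.576e+06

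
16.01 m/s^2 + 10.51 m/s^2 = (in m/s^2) 26.52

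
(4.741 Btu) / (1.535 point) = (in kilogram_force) 9.419e+05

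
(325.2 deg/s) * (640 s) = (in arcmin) 1.249e+07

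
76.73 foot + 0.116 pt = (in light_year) 2.472e-15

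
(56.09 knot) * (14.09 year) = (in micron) 1.282e+16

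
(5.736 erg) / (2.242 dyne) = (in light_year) 2.704e-18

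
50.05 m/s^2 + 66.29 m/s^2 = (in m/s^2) 116.3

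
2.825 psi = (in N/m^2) 1.948e+04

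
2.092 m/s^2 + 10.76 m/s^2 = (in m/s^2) 12.85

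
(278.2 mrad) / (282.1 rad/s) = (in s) 0.0009862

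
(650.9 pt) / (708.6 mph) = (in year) 2.299e-11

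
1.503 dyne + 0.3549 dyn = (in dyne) 1.858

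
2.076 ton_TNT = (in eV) 5.421e+28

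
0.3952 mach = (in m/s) 134.6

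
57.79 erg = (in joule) 5.779e-06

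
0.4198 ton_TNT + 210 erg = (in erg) 1.756e+16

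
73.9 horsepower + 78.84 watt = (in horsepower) 74.01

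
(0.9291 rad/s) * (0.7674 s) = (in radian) 0.713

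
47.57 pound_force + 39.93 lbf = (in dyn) 3.892e+07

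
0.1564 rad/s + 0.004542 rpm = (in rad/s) 0.1569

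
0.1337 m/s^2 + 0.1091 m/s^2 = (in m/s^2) 0.2428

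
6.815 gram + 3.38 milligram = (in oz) 0.2405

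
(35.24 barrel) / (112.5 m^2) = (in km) 4.98e-05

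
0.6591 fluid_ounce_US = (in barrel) 0.0001226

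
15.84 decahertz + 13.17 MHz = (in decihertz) 1.317e+08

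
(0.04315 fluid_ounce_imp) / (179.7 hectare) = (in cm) 6.823e-11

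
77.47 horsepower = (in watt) 5.777e+04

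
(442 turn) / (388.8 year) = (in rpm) 2.163e-06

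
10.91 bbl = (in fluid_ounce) 5.865e+04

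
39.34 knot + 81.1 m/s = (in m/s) 101.3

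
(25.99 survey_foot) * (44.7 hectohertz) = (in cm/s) 3.541e+06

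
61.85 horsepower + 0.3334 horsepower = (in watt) 4.637e+04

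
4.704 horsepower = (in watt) 3508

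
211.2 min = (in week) 0.02095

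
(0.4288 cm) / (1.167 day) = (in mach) 1.249e-10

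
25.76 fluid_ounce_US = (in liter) 0.7618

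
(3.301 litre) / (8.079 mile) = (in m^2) 2.539e-07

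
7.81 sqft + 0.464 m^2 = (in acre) 0.0002939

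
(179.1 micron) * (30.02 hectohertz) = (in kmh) 1.936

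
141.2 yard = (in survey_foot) 423.6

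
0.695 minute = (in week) 6.895e-05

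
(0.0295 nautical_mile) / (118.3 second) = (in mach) 0.001356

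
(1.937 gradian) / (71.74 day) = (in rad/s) 4.909e-09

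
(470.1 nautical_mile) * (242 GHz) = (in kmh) 7.585e+17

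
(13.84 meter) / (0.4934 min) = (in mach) 0.001373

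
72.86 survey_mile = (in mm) 1.173e+08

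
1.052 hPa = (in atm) 0.001038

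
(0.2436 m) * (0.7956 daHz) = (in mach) 0.005692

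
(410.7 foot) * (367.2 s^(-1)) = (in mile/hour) 1.028e+05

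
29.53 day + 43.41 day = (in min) 1.05e+05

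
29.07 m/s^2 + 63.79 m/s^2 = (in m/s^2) 92.86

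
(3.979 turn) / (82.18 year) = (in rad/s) 9.647e-09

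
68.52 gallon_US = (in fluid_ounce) 8771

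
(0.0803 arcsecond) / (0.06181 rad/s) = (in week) 1.041e-11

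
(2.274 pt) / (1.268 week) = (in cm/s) 1.046e-07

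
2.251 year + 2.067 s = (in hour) 1.972e+04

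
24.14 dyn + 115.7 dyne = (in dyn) 139.8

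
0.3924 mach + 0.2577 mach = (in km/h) 796.9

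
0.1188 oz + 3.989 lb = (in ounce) 63.94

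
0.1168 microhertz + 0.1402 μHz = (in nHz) 257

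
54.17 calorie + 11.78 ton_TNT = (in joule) 4.929e+10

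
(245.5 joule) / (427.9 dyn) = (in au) 3.835e-07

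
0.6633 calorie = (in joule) 2.775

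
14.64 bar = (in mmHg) 1.098e+04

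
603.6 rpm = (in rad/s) 63.21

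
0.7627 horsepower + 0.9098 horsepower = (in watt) 1247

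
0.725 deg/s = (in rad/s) 0.01265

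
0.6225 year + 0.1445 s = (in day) 227.2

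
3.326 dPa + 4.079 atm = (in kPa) 413.3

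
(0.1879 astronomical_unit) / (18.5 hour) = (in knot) 8.204e+05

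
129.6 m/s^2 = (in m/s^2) 129.6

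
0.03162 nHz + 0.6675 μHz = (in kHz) 6.675e-10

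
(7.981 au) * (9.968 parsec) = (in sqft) 3.953e+30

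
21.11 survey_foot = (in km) 0.006434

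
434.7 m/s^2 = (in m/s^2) 434.7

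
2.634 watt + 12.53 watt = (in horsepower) 0.02034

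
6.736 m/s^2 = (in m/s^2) 6.736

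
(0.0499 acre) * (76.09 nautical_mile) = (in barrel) 1.79e+08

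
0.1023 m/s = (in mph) 0.2288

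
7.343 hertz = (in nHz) 7.343e+09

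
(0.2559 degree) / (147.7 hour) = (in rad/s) 8.4e-09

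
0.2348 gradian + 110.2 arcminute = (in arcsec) 7373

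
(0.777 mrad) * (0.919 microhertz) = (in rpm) 6.819e-09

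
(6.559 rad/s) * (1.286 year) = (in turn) 4.234e+07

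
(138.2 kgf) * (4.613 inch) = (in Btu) 0.1505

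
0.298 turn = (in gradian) 119.2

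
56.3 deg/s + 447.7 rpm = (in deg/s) 2742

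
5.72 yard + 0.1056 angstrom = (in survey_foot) 17.16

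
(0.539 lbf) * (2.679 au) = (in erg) 9.609e+18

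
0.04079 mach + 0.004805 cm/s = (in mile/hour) 31.07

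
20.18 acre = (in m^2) 8.167e+04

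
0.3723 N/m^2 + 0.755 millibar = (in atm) 0.0007488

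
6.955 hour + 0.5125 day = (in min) 1155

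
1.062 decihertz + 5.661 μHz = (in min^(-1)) 6.372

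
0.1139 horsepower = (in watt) 84.94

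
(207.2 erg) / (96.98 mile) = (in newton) 1.328e-10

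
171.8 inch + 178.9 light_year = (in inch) 6.663e+19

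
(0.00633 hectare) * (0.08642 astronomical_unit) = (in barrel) 5.147e+12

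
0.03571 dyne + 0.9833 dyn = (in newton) 1.019e-05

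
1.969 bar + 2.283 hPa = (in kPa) 197.1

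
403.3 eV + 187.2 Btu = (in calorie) 4.721e+04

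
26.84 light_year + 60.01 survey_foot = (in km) 2.539e+14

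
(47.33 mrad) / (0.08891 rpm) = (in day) 5.884e-05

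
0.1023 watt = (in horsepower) 0.0001372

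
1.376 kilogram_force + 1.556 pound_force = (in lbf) 4.59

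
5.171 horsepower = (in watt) 3856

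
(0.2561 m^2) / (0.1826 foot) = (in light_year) 4.864e-16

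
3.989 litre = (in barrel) 0.02509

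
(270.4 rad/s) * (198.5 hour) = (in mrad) 1.932e+11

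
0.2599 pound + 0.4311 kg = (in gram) 549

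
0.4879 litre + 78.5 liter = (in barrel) 0.4968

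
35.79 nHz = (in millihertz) 3.579e-05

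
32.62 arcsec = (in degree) 0.009061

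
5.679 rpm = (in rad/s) 0.5947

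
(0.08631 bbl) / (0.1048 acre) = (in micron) 32.36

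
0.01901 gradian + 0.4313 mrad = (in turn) 0.0001162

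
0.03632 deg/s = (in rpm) 0.006053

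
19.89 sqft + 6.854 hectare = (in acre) 16.94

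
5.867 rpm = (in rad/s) 0.6144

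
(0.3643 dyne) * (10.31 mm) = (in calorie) 8.977e-09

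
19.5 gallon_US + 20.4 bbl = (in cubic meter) 3.317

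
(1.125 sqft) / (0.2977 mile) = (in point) 0.6184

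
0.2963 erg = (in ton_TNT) 7.082e-18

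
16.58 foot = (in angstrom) 5.054e+10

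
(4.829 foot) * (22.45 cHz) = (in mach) 0.0009704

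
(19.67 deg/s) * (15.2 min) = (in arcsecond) 6.458e+07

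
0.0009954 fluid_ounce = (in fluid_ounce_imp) 0.001036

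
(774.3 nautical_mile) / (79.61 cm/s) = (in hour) 500.4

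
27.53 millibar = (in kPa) 2.753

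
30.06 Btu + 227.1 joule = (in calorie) 7634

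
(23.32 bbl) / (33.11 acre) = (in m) 2.767e-05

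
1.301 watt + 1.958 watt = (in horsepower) 0.00437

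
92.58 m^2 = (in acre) 0.02288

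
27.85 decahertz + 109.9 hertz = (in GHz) 3.884e-07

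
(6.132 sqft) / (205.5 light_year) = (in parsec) 9.496e-36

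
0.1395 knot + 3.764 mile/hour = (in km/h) 6.316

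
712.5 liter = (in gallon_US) 188.2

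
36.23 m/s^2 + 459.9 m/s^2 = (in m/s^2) 496.1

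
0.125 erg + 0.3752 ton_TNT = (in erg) 1.57e+16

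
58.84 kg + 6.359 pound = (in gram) 6.172e+04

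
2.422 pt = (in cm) 0.08544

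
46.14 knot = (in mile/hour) 53.1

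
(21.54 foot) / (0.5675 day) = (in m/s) 0.0001339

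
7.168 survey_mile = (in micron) 1.154e+10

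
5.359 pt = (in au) 1.264e-14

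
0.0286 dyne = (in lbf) 6.43e-08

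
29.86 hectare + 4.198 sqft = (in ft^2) 3.214e+06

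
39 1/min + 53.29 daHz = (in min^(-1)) 3.201e+04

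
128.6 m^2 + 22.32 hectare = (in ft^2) 2.404e+06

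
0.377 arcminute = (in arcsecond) 22.62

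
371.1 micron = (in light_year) 3.923e-20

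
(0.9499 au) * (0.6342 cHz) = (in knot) 1.752e+09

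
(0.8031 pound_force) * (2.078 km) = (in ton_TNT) 1.774e-06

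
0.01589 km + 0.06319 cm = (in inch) 625.6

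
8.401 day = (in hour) 201.6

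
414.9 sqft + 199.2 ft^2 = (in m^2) 57.05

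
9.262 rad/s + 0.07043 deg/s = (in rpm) 88.46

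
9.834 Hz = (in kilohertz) 0.009834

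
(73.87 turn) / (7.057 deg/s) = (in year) 0.0001195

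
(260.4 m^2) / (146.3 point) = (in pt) 1.43e+07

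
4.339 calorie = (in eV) 1.133e+20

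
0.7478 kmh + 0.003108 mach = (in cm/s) 126.6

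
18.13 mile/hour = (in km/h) 29.18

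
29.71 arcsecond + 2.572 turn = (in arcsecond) 3.333e+06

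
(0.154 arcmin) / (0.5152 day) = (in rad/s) 1.006e-09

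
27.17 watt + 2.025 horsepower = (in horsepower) 2.061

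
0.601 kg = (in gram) 601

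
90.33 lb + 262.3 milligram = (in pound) 90.33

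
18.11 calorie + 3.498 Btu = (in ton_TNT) 9.002e-07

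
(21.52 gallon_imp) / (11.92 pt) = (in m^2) 23.26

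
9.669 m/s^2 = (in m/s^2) 9.669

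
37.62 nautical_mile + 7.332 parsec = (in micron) 2.262e+23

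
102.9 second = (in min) 1.715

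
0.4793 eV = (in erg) 7.679e-13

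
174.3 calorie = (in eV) 4.552e+21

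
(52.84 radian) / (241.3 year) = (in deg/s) 3.979e-07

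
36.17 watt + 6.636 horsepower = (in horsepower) 6.685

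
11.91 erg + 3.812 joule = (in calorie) 0.9111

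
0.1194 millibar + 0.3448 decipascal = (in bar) 0.0001197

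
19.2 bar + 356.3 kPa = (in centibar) 2276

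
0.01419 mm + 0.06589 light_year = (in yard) 6.817e+14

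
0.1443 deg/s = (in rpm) 0.02405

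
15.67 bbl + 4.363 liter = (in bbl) 15.7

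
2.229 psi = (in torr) 115.3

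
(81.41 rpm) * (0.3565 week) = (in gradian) 1.17e+08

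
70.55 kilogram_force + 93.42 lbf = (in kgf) 112.9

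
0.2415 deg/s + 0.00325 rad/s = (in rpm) 0.07129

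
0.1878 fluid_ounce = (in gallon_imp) 0.001222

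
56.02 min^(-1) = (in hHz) 0.009337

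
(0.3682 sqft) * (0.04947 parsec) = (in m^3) 5.222e+13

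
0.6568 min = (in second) 39.41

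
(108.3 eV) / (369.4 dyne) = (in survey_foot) 1.541e-14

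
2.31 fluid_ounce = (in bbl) 0.0004297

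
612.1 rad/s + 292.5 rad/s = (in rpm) 8638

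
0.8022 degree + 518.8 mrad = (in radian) 0.5328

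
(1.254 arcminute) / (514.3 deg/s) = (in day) 4.703e-10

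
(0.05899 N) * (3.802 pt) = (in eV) 4.938e+14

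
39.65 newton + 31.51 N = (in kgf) 7.256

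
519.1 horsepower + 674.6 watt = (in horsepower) 520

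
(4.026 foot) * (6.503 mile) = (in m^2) 1.284e+04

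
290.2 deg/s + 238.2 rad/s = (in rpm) 2323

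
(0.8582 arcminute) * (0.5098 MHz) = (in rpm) 1215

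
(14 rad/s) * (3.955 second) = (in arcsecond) 1.142e+07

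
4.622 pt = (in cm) 0.1631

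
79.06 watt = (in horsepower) 0.106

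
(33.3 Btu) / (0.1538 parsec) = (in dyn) 7.403e-07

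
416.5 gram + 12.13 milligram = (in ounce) 14.69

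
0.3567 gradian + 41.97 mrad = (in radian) 0.04757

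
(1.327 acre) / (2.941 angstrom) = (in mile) 1.135e+10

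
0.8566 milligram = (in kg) 8.566e-07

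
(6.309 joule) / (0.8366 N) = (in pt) 2.138e+04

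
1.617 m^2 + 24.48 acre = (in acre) 24.48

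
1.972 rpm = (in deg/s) 11.83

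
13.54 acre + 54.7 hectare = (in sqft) 6.478e+06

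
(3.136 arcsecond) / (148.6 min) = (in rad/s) 1.705e-09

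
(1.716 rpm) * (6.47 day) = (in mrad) 1.005e+08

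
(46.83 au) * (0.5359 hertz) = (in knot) 7.298e+12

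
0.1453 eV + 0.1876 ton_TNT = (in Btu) 7.44e+05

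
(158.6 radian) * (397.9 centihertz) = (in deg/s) 3.616e+04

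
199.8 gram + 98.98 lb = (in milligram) 4.51e+07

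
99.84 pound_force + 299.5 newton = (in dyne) 7.436e+07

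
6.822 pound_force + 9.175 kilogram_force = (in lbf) 27.05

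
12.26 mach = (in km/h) 1.503e+04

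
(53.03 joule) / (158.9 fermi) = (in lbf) 7.503e+13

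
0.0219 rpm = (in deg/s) 0.1314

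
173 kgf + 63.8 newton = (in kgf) 179.5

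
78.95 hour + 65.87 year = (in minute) 3.463e+07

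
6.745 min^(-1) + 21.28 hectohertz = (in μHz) 2.128e+09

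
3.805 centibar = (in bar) 0.03805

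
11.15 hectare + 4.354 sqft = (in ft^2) 1.2e+06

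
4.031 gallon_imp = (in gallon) 4.841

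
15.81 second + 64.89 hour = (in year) 0.007408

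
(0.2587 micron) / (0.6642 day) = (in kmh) 1.623e-11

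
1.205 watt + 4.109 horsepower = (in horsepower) 4.111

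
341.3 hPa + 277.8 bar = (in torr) 2.086e+05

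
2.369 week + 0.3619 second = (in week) 2.369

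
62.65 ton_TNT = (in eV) 1.636e+30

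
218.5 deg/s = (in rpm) 36.42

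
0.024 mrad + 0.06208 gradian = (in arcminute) 3.435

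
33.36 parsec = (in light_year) 108.8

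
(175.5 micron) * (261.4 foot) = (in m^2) 0.01398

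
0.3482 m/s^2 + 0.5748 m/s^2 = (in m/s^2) 0.923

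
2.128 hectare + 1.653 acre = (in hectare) 2.797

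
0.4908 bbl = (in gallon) 20.61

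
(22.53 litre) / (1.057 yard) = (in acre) 5.76e-06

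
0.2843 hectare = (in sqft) 3.06e+04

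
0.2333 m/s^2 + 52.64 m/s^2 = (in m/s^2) 52.87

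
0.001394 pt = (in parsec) 1.594e-23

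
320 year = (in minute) 1.682e+08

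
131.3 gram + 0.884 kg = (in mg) 1.015e+06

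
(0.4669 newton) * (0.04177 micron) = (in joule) 1.95e-08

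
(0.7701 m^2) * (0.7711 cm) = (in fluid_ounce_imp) 209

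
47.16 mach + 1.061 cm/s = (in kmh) 5.781e+04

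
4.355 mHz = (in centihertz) 0.4355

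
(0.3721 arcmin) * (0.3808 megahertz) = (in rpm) 393.6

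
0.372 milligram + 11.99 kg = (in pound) 26.43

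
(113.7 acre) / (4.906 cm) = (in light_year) 9.913e-10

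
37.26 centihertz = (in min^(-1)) 22.36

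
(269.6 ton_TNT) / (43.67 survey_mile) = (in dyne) 1.605e+12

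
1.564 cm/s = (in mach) 4.593e-05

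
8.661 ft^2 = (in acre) 0.0001988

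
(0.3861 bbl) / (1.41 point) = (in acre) 0.03049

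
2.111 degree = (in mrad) 36.84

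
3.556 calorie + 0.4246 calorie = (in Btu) 0.01579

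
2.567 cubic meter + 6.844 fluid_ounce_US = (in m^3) 2.567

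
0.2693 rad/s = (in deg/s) 15.43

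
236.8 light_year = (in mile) 1.392e+15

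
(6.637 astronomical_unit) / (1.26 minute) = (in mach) 3.857e+07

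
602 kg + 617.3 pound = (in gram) 8.82e+05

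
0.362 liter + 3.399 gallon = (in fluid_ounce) 447.3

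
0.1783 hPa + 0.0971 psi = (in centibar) 0.6873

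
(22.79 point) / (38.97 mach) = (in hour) 1.683e-10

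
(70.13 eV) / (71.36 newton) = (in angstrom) 1.575e-09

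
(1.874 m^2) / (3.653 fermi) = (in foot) 1.683e+15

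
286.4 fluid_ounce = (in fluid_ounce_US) 286.4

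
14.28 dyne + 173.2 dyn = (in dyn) 187.5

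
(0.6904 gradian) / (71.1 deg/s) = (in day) 1.011e-07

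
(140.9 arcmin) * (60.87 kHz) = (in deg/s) 1.429e+05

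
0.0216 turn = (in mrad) 135.7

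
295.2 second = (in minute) 4.92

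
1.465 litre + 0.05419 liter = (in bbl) 0.009555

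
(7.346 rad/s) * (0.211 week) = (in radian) 9.374e+05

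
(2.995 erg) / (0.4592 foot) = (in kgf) 2.182e-07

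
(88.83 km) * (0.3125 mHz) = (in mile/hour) 62.1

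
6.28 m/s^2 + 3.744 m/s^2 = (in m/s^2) 10.02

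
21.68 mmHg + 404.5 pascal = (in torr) 24.71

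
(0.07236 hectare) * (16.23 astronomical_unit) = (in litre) 1.757e+18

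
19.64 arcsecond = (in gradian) 0.006062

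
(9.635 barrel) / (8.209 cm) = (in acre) 0.004611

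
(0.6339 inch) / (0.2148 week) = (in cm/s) 1.239e-05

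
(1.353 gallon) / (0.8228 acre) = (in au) 1.028e-17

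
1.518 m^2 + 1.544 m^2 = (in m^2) 3.062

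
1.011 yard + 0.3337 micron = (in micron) 9.245e+05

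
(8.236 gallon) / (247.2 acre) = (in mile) 1.936e-11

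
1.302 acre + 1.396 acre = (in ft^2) 1.175e+05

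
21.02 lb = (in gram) 9535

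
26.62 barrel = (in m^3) 4.232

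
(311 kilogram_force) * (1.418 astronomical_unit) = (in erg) 6.47e+21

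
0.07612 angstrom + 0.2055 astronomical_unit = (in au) 0.2055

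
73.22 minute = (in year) 0.0001393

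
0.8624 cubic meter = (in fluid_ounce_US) 2.916e+04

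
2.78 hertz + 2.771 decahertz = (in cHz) 3049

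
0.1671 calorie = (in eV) 4.364e+18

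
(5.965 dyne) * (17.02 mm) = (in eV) 6.337e+12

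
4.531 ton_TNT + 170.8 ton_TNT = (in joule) 7.336e+11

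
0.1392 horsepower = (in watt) 103.8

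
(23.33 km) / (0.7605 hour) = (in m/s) 8.521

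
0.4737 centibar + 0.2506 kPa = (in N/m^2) 724.3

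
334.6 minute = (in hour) 5.577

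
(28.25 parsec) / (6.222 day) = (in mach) 4.762e+09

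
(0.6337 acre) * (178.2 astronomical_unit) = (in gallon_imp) 1.504e+19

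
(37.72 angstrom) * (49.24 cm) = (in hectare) 1.857e-13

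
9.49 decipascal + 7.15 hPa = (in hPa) 7.159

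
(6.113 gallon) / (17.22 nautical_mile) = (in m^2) 7.256e-07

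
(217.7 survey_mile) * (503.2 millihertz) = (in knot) 3.427e+05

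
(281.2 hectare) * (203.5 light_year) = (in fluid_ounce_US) 1.831e+29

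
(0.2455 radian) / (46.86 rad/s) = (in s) 0.005239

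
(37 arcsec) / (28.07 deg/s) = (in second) 0.0003661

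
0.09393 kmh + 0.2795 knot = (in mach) 0.0004989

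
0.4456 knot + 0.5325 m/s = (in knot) 1.481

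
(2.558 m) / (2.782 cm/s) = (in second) 91.95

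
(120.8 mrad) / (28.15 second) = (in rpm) 0.04098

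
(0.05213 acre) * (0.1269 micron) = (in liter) 0.02677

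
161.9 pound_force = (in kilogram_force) 73.44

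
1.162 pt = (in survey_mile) 2.547e-07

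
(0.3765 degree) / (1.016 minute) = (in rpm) 0.001029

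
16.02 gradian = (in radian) 0.2516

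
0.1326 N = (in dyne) 1.326e+04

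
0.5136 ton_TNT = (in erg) 2.149e+16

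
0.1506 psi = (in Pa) 1038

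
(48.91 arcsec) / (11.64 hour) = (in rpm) 5.404e-08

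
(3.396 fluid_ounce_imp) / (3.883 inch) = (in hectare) 9.783e-08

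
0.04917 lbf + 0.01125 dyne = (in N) 0.2187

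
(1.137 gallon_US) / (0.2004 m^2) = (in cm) 2.148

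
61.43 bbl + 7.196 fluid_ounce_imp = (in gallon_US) 2580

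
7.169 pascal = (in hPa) 0.07169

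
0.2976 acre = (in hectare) 0.1204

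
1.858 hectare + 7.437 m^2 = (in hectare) 1.859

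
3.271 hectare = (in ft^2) 3.521e+05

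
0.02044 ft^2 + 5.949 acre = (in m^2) 2.407e+04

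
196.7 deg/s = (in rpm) 32.78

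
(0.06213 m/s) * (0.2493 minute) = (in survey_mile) 0.0005775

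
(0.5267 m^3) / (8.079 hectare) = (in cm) 0.0006519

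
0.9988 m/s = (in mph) 2.234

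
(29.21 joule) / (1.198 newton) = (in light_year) 2.577e-15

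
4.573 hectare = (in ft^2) 4.922e+05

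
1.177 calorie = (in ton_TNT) 1.177e-09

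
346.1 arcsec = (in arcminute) 5.768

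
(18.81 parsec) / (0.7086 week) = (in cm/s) 1.354e+14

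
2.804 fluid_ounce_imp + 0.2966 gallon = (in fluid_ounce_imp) 42.32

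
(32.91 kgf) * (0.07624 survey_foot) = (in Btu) 0.007108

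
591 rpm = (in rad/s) 61.89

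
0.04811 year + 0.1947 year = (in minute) 1.276e+05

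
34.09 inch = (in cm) 86.59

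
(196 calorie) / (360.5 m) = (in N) 2.275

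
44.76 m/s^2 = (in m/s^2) 44.76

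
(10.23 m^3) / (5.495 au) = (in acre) 3.075e-15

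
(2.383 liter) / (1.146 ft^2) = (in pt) 63.45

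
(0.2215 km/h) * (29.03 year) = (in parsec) 1.825e-09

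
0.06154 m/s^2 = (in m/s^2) 0.06154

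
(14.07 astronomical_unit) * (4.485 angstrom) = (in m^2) 944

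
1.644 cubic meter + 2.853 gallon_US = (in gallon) 437.2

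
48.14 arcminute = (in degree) 0.8023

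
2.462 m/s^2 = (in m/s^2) 2.462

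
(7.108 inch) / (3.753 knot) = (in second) 0.09351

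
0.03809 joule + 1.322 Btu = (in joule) 1395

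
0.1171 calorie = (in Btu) 0.0004644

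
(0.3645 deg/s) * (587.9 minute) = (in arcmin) 7.714e+05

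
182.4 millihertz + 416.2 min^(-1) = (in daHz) 0.7119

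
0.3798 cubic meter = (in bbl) 2.389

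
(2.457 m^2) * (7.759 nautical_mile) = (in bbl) 2.221e+05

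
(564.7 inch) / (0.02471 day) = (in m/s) 0.006718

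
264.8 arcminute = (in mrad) 77.03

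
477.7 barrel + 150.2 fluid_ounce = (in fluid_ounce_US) 2.568e+06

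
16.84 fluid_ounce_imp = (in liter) 0.4785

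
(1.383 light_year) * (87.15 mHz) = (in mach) 3.349e+12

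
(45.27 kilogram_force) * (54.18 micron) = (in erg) 2.405e+05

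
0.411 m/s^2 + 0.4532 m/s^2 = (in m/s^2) 0.8642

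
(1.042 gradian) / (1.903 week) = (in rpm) 1.358e-07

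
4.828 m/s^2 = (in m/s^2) 4.828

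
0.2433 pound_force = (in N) 1.082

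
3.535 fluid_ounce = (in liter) 0.1045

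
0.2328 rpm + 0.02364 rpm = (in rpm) 0.2564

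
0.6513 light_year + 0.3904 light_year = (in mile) 6.124e+12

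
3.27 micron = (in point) 0.009269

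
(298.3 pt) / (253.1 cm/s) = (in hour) 1.155e-05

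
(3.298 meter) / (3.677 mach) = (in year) 8.353e-11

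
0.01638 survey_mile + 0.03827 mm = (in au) 1.762e-10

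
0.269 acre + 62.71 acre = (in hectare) 25.49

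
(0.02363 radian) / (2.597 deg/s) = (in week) 8.62e-07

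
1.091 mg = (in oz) 3.848e-05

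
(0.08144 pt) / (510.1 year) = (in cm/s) 1.786e-13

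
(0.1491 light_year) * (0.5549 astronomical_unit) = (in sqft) 1.26e+27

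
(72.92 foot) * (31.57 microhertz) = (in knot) 0.001364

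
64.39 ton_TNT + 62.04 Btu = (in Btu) 2.553e+08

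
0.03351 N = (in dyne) 3351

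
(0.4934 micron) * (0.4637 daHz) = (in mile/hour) 5.118e-06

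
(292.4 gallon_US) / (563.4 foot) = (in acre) 1.593e-06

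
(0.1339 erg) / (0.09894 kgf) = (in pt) 3.912e-05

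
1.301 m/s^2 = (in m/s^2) 1.301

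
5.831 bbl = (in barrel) 5.831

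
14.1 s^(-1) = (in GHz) 1.41e-08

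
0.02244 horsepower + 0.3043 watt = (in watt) 17.04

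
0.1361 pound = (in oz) 2.178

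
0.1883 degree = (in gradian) 0.2092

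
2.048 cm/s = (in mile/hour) 0.04581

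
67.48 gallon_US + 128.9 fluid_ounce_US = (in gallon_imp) 57.03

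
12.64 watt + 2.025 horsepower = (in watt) 1523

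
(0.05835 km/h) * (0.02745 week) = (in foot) 882.8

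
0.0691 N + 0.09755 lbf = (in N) 0.503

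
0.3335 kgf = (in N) 3.271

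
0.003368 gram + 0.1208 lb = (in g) 54.8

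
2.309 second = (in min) 0.03848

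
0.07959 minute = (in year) 1.514e-07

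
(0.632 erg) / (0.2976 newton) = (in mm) 0.0002124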